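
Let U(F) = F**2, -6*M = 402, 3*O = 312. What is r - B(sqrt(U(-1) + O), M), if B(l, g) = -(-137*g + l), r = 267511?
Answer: 276690 + sqrt(105) ≈ 2.7670e+5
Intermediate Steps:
O = 104 (O = (1/3)*312 = 104)
M = -67 (M = -1/6*402 = -67)
B(l, g) = -l + 137*g (B(l, g) = -(l - 137*g) = -l + 137*g)
r - B(sqrt(U(-1) + O), M) = 267511 - (-sqrt((-1)**2 + 104) + 137*(-67)) = 267511 - (-sqrt(1 + 104) - 9179) = 267511 - (-sqrt(105) - 9179) = 267511 - (-9179 - sqrt(105)) = 267511 + (9179 + sqrt(105)) = 276690 + sqrt(105)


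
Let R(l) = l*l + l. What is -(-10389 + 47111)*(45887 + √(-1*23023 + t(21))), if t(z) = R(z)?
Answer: -1685062414 - 36722*I*√22561 ≈ -1.6851e+9 - 5.5158e+6*I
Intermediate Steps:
R(l) = l + l² (R(l) = l² + l = l + l²)
t(z) = z*(1 + z)
-(-10389 + 47111)*(45887 + √(-1*23023 + t(21))) = -(-10389 + 47111)*(45887 + √(-1*23023 + 21*(1 + 21))) = -36722*(45887 + √(-23023 + 21*22)) = -36722*(45887 + √(-23023 + 462)) = -36722*(45887 + √(-22561)) = -36722*(45887 + I*√22561) = -(1685062414 + 36722*I*√22561) = -1685062414 - 36722*I*√22561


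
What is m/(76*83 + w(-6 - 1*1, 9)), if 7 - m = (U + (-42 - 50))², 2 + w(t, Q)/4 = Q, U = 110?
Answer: -317/6336 ≈ -0.050032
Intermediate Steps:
w(t, Q) = -8 + 4*Q
m = -317 (m = 7 - (110 + (-42 - 50))² = 7 - (110 - 92)² = 7 - 1*18² = 7 - 1*324 = 7 - 324 = -317)
m/(76*83 + w(-6 - 1*1, 9)) = -317/(76*83 + (-8 + 4*9)) = -317/(6308 + (-8 + 36)) = -317/(6308 + 28) = -317/6336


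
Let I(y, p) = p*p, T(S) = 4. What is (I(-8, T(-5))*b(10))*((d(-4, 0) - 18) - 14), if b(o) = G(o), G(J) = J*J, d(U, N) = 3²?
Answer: -36800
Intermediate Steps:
d(U, N) = 9
I(y, p) = p²
G(J) = J²
b(o) = o²
(I(-8, T(-5))*b(10))*((d(-4, 0) - 18) - 14) = (4²*10²)*((9 - 18) - 14) = (16*100)*(-9 - 14) = 1600*(-23) = -36800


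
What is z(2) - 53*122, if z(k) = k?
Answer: -6464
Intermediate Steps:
z(2) - 53*122 = 2 - 53*122 = 2 - 6466 = -6464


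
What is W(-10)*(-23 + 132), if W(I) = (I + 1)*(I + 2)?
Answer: 7848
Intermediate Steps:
W(I) = (1 + I)*(2 + I)
W(-10)*(-23 + 132) = (2 + (-10)**2 + 3*(-10))*(-23 + 132) = (2 + 100 - 30)*109 = 72*109 = 7848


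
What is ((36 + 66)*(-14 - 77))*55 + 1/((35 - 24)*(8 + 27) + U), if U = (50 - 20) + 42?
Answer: -233303069/457 ≈ -5.1051e+5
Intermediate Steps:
U = 72 (U = 30 + 42 = 72)
((36 + 66)*(-14 - 77))*55 + 1/((35 - 24)*(8 + 27) + U) = ((36 + 66)*(-14 - 77))*55 + 1/((35 - 24)*(8 + 27) + 72) = (102*(-91))*55 + 1/(11*35 + 72) = -9282*55 + 1/(385 + 72) = -510510 + 1/457 = -233303069/457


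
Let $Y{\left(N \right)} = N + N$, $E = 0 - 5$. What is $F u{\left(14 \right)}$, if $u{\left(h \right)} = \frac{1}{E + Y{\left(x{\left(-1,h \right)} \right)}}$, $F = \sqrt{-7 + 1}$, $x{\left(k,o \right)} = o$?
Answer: $\frac{i \sqrt{6}}{23} \approx 0.1065 i$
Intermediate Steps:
$F = i \sqrt{6}$ ($F = \sqrt{-6} = i \sqrt{6} \approx 2.4495 i$)
$E = -5$ ($E = 0 - 5 = -5$)
$Y{\left(N \right)} = 2 N$
$u{\left(h \right)} = \frac{1}{-5 + 2 h}$
$F u{\left(14 \right)} = \frac{i \sqrt{6}}{-5 + 2 \cdot 14} = \frac{i \sqrt{6}}{-5 + 28} = \frac{i \sqrt{6}}{23}$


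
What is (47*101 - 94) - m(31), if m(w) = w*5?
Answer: 4498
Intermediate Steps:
m(w) = 5*w
(47*101 - 94) - m(31) = (47*101 - 94) - 5*31 = (4747 - 94) - 1*155 = 4653 - 155 = 4498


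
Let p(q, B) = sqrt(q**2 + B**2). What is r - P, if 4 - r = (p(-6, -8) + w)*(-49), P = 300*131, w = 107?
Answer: -33563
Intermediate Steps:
p(q, B) = sqrt(B**2 + q**2)
P = 39300
r = 5737 (r = 4 - (sqrt((-8)**2 + (-6)**2) + 107)*(-49) = 4 - (sqrt(64 + 36) + 107)*(-49) = 4 - (sqrt(100) + 107)*(-49) = 4 - (10 + 107)*(-49) = 4 - 117*(-49) = 4 - 1*(-5733) = 4 + 5733 = 5737)
r - P = 5737 - 1*39300 = 5737 - 39300 = -33563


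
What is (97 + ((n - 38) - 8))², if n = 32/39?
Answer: 4084441/1521 ≈ 2685.4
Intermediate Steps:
n = 32/39 (n = 32*(1/39) = 32/39 ≈ 0.82051)
(97 + ((n - 38) - 8))² = (97 + ((32/39 - 38) - 8))² = (97 + (-1450/39 - 8))² = (97 - 1762/39)² = (2021/39)² = 4084441/1521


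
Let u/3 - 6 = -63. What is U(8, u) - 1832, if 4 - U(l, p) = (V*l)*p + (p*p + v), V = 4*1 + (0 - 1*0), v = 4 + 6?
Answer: -25607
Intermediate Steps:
v = 10
u = -171 (u = 18 + 3*(-63) = 18 - 189 = -171)
V = 4 (V = 4 + (0 + 0) = 4 + 0 = 4)
U(l, p) = -6 - p**2 - 4*l*p (U(l, p) = 4 - ((4*l)*p + (p*p + 10)) = 4 - (4*l*p + (p**2 + 10)) = 4 - (4*l*p + (10 + p**2)) = 4 - (10 + p**2 + 4*l*p) = 4 + (-10 - p**2 - 4*l*p) = -6 - p**2 - 4*l*p)
U(8, u) - 1832 = (-6 - 1*(-171)**2 - 4*8*(-171)) - 1832 = (-6 - 1*29241 + 5472) - 1832 = (-6 - 29241 + 5472) - 1832 = -23775 - 1832 = -25607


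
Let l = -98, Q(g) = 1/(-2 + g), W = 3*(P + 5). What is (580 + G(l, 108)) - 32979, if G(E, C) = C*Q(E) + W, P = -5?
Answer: -810002/25 ≈ -32400.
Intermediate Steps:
W = 0 (W = 3*(-5 + 5) = 3*0 = 0)
G(E, C) = C/(-2 + E) (G(E, C) = C/(-2 + E) + 0 = C/(-2 + E))
(580 + G(l, 108)) - 32979 = (580 + 108/(-2 - 98)) - 32979 = (580 + 108/(-100)) - 32979 = (580 + 108*(-1/100)) - 32979 = (580 - 27/25) - 32979 = 14473/25 - 32979 = -810002/25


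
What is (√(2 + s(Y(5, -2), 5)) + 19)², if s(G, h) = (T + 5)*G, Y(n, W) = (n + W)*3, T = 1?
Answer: 417 + 76*√14 ≈ 701.37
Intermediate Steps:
Y(n, W) = 3*W + 3*n (Y(n, W) = (W + n)*3 = 3*W + 3*n)
s(G, h) = 6*G (s(G, h) = (1 + 5)*G = 6*G)
(√(2 + s(Y(5, -2), 5)) + 19)² = (√(2 + 6*(3*(-2) + 3*5)) + 19)² = (√(2 + 6*(-6 + 15)) + 19)² = (√(2 + 6*9) + 19)² = (√(2 + 54) + 19)² = (√56 + 19)² = (2*√14 + 19)² = (19 + 2*√14)²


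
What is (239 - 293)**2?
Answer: 2916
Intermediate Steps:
(239 - 293)**2 = (-54)**2 = 2916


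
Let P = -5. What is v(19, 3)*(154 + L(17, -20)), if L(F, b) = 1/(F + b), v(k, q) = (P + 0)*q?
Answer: -2305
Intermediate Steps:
v(k, q) = -5*q (v(k, q) = (-5 + 0)*q = -5*q)
v(19, 3)*(154 + L(17, -20)) = (-5*3)*(154 + 1/(17 - 20)) = -15*(154 + 1/(-3)) = -15*(154 - ⅓) = -15*461/3 = -2305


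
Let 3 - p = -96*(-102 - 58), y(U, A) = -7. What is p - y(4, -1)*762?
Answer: -10023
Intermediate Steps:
p = -15357 (p = 3 - (-96)*(-102 - 58) = 3 - (-96)*(-160) = 3 - 1*15360 = 3 - 15360 = -15357)
p - y(4, -1)*762 = -15357 - (-7)*762 = -15357 - 1*(-5334) = -15357 + 5334 = -10023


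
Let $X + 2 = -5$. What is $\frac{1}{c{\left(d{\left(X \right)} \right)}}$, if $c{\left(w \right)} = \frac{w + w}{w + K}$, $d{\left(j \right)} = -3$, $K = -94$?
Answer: $\frac{97}{6} \approx 16.167$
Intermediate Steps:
$X = -7$ ($X = -2 - 5 = -7$)
$c{\left(w \right)} = \frac{2 w}{-94 + w}$ ($c{\left(w \right)} = \frac{w + w}{w - 94} = \frac{2 w}{-94 + w}$)
$\frac{1}{c{\left(d{\left(X \right)} \right)}} = \frac{1}{2 \left(-3\right) \frac{1}{-94 - 3}} = \frac{1}{2 \left(-3\right) \frac{1}{-97}} = \frac{1}{2 \left(-3\right) \left(- \frac{1}{97}\right)} = \frac{1}{\frac{6}{97}} = \frac{97}{6}$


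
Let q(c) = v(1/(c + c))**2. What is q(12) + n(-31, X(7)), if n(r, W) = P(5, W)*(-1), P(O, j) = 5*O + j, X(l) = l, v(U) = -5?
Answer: -7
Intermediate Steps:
P(O, j) = j + 5*O
n(r, W) = -25 - W (n(r, W) = (W + 5*5)*(-1) = (W + 25)*(-1) = (25 + W)*(-1) = -25 - W)
q(c) = 25 (q(c) = (-5)**2 = 25)
q(12) + n(-31, X(7)) = 25 + (-25 - 1*7) = 25 + (-25 - 7) = 25 - 32 = -7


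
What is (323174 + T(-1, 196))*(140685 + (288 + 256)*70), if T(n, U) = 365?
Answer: 57837449335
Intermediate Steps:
(323174 + T(-1, 196))*(140685 + (288 + 256)*70) = (323174 + 365)*(140685 + (288 + 256)*70) = 323539*(140685 + 544*70) = 323539*(140685 + 38080) = 323539*178765 = 57837449335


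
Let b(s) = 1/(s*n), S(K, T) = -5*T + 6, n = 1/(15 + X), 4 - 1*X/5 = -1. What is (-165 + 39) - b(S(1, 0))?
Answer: -398/3 ≈ -132.67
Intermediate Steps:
X = 25 (X = 20 - 5*(-1) = 20 + 5 = 25)
n = 1/40 (n = 1/(15 + 25) = 1/40 ≈ 0.025000)
S(K, T) = 6 - 5*T
b(s) = 40/s (b(s) = 1/(s*(1/40)) = 40/s)
(-165 + 39) - b(S(1, 0)) = (-165 + 39) - 40/(6 - 5*0) = -126 - 40/(6 + 0) = -126 - 40/6 = -126 - 1*20/3 = -126 - 20/3 = -398/3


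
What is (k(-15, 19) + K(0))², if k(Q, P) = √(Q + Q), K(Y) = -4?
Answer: (4 - I*√30)² ≈ -14.0 - 43.818*I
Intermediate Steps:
k(Q, P) = √2*√Q (k(Q, P) = √(2*Q) = √2*√Q)
(k(-15, 19) + K(0))² = (√2*√(-15) - 4)² = (√2*(I*√15) - 4)² = (I*√30 - 4)² = (-4 + I*√30)²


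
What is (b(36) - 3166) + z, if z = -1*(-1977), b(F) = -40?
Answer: -1229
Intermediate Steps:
z = 1977
(b(36) - 3166) + z = (-40 - 3166) + 1977 = -3206 + 1977 = -1229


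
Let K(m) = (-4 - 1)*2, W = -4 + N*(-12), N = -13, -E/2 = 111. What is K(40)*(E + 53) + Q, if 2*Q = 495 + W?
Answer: 4027/2 ≈ 2013.5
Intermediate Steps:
E = -222 (E = -2*111 = -222)
W = 152 (W = -4 - 13*(-12) = -4 + 156 = 152)
K(m) = -10 (K(m) = -5*2 = -10)
Q = 647/2 (Q = (495 + 152)/2 = (½)*647 = 647/2 ≈ 323.50)
K(40)*(E + 53) + Q = -10*(-222 + 53) + 647/2 = -10*(-169) + 647/2 = 1690 + 647/2 = 4027/2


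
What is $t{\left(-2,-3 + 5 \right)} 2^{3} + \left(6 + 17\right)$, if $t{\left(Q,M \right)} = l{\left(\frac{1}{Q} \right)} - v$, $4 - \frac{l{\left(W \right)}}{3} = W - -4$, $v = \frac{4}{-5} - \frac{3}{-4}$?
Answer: $\frac{177}{5} \approx 35.4$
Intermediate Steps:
$v = - \frac{1}{20}$ ($v = 4 \left(- \frac{1}{5}\right) - - \frac{3}{4} = - \frac{4}{5} + \frac{3}{4} = - \frac{1}{20} \approx -0.05$)
$l{\left(W \right)} = - 3 W$ ($l{\left(W \right)} = 12 - 3 \left(W - -4\right) = 12 - 3 \left(W + 4\right) = 12 - 3 \left(4 + W\right) = 12 - \left(12 + 3 W\right) = - 3 W$)
$t{\left(Q,M \right)} = \frac{1}{20} - \frac{3}{Q}$ ($t{\left(Q,M \right)} = - \frac{3}{Q} - - \frac{1}{20} = - \frac{3}{Q} + \frac{1}{20} = \frac{1}{20} - \frac{3}{Q}$)
$t{\left(-2,-3 + 5 \right)} 2^{3} + \left(6 + 17\right) = \frac{-60 - 2}{20 \left(-2\right)} 2^{3} + \left(6 + 17\right) = \frac{1}{20} \left(- \frac{1}{2}\right) \left(-62\right) 8 + 23 = \frac{31}{20} \cdot 8 + 23 = \frac{62}{5} + 23 = \frac{177}{5}$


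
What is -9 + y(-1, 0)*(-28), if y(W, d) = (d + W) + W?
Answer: 47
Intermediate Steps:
y(W, d) = d + 2*W (y(W, d) = (W + d) + W = d + 2*W)
-9 + y(-1, 0)*(-28) = -9 + (0 + 2*(-1))*(-28) = -9 + (0 - 2)*(-28) = -9 - 2*(-28) = -9 + 56 = 47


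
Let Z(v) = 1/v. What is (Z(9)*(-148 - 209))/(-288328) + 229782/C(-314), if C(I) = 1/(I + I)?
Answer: -124819869190345/864984 ≈ -1.4430e+8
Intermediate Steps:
C(I) = 1/(2*I)
(Z(9)*(-148 - 209))/(-288328) + 229782/C(-314) = ((-148 - 209)/9)/(-288328) + 229782/(((1/2)/(-314))) = ((1/9)*(-357))*(-1/288328) + 229782/(((1/2)*(-1/314))) = -119/3*(-1/288328) + 229782/(-1/628) = 119/864984 + 229782*(-628) = 119/864984 - 144303096 = -124819869190345/864984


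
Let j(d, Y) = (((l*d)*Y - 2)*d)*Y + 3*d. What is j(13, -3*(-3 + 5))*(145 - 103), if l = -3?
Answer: -758394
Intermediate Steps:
j(d, Y) = 3*d + Y*d*(-2 - 3*Y*d) (j(d, Y) = (((-3*d)*Y - 2)*d)*Y + 3*d = ((-3*Y*d - 2)*d)*Y + 3*d = ((-2 - 3*Y*d)*d)*Y + 3*d = (d*(-2 - 3*Y*d))*Y + 3*d = Y*d*(-2 - 3*Y*d) + 3*d = 3*d + Y*d*(-2 - 3*Y*d))
j(13, -3*(-3 + 5))*(145 - 103) = (13*(3 - (-6)*(-3 + 5) - 3*13*(-3*(-3 + 5))**2))*(145 - 103) = (13*(3 - (-6)*2 - 3*13*(-3*2)**2))*42 = (13*(3 - 2*(-6) - 3*13*(-6)**2))*42 = (13*(3 + 12 - 3*13*36))*42 = (13*(3 + 12 - 1404))*42 = (13*(-1389))*42 = -18057*42 = -758394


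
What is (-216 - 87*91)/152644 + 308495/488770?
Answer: 4311474437/7460780788 ≈ 0.57788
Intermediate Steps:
(-216 - 87*91)/152644 + 308495/488770 = (-216 - 7917)*(1/152644) + 308495*(1/488770) = -8133*1/152644 + 61699/97754 = -8133/152644 + 61699/97754 = 4311474437/7460780788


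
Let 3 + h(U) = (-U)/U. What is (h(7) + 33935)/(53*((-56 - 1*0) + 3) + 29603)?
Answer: 33931/26794 ≈ 1.2664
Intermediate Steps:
h(U) = -4 (h(U) = -3 + (-U)/U = -3 - 1 = -4)
(h(7) + 33935)/(53*((-56 - 1*0) + 3) + 29603) = (-4 + 33935)/(53*((-56 - 1*0) + 3) + 29603) = 33931/(53*((-56 + 0) + 3) + 29603) = 33931/(53*(-56 + 3) + 29603) = 33931/(53*(-53) + 29603) = 33931/(-2809 + 29603) = 33931/26794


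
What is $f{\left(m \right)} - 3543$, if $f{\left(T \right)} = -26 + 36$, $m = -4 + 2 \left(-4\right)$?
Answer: $-3533$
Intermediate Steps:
$m = -12$ ($m = -4 - 8 = -12$)
$f{\left(T \right)} = 10$
$f{\left(m \right)} - 3543 = 10 - 3543 = -3533$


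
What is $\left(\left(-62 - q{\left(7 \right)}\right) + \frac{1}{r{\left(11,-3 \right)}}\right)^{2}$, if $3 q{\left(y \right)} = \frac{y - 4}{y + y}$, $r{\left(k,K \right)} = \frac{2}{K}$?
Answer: $\frac{198025}{49} \approx 4041.3$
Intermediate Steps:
$q{\left(y \right)} = \frac{-4 + y}{6 y}$ ($q{\left(y \right)} = \frac{\left(y - 4\right) \frac{1}{y + y}}{3} = \frac{\left(-4 + y\right) \frac{1}{2 y}}{3} = \frac{\frac{1}{2} \frac{1}{y} \left(-4 + y\right)}{3} = \frac{-4 + y}{6 y}$)
$\left(\left(-62 - q{\left(7 \right)}\right) + \frac{1}{r{\left(11,-3 \right)}}\right)^{2} = \left(\left(-62 - \frac{-4 + 7}{6 \cdot 7}\right) + \frac{1}{2 \frac{1}{-3}}\right)^{2} = \left(\left(-62 - \frac{1}{6} \cdot \frac{1}{7} \cdot 3\right) + \frac{1}{2 \left(- \frac{1}{3}\right)}\right)^{2} = \left(\left(-62 - \frac{1}{14}\right) + \frac{1}{- \frac{2}{3}}\right)^{2} = \left(\left(-62 - \frac{1}{14}\right) - \frac{3}{2}\right)^{2} = \left(- \frac{869}{14} - \frac{3}{2}\right)^{2} = \left(- \frac{445}{7}\right)^{2} = \frac{198025}{49}$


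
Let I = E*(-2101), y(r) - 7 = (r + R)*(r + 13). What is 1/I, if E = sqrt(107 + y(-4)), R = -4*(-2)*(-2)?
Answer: I*sqrt(66)/138666 ≈ 5.8587e-5*I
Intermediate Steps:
R = -16 (R = 8*(-2) = -16)
y(r) = 7 + (-16 + r)*(13 + r) (y(r) = 7 + (r - 16)*(r + 13) = 7 + (-16 + r)*(13 + r))
E = I*sqrt(66) (E = sqrt(107 + (-201 + (-4)**2 - 3*(-4))) = sqrt(107 + (-201 + 16 + 12)) = sqrt(107 - 173) = sqrt(-66) = I*sqrt(66) ≈ 8.124*I)
I = -2101*I*sqrt(66) (I = (I*sqrt(66))*(-2101) = -2101*I*sqrt(66) ≈ -17069.0*I)
1/I = 1/(-2101*I*sqrt(66)) = I*sqrt(66)/138666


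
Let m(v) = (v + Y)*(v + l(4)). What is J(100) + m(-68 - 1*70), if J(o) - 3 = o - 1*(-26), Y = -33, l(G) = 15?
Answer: 21162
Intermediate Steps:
m(v) = (-33 + v)*(15 + v) (m(v) = (v - 33)*(v + 15) = (-33 + v)*(15 + v))
J(o) = 29 + o (J(o) = 3 + (o - 1*(-26)) = 3 + (o + 26) = 3 + (26 + o) = 29 + o)
J(100) + m(-68 - 1*70) = (29 + 100) + (-495 + (-68 - 1*70)² - 18*(-68 - 1*70)) = 129 + (-495 + (-68 - 70)² - 18*(-68 - 70)) = 129 + (-495 + (-138)² - 18*(-138)) = 129 + (-495 + 19044 + 2484) = 129 + 21033 = 21162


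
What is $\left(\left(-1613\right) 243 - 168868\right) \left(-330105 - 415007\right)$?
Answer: $417878927624$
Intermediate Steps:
$\left(\left(-1613\right) 243 - 168868\right) \left(-330105 - 415007\right) = \left(-391959 - 168868\right) \left(-745112\right) = \left(-560827\right) \left(-745112\right) = 417878927624$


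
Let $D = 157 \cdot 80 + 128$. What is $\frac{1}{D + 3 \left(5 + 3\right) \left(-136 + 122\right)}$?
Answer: $\frac{1}{12352} \approx 8.0959 \cdot 10^{-5}$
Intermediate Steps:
$D = 12688$ ($D = 12560 + 128 = 12688$)
$\frac{1}{D + 3 \left(5 + 3\right) \left(-136 + 122\right)} = \frac{1}{12688 + 3 \left(5 + 3\right) \left(-136 + 122\right)} = \frac{1}{12688 + 3 \cdot 8 \left(-14\right)} = \frac{1}{12688 + 24 \left(-14\right)} = \frac{1}{12688 - 336} = \frac{1}{12352}$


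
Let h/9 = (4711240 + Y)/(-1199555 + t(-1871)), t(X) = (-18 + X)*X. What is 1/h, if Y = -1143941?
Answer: 2334764/32105691 ≈ 0.072721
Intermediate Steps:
t(X) = X*(-18 + X)
h = 32105691/2334764 (h = 9*((4711240 - 1143941)/(-1199555 - 1871*(-18 - 1871))) = 9*(3567299/(-1199555 - 1871*(-1889))) = 9*(3567299/(-1199555 + 3534319)) = 9*(3567299/2334764) = 32105691/2334764 ≈ 13.751)
1/h = 1/(32105691/2334764) = 2334764/32105691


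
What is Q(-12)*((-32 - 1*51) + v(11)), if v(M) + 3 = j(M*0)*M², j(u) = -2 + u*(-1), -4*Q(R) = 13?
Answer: 1066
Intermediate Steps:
Q(R) = -13/4 (Q(R) = -¼*13 = -13/4)
j(u) = -2 - u
v(M) = -3 - 2*M² (v(M) = -3 + (-2 - M*0)*M² = -3 + (-2 - 1*0)*M² = -3 + (-2 + 0)*M² = -3 - 2*M²)
Q(-12)*((-32 - 1*51) + v(11)) = -13*((-32 - 1*51) + (-3 - 2*11²))/4 = -13*((-32 - 51) + (-3 - 2*121))/4 = -13*(-83 + (-3 - 242))/4 = -13*(-83 - 245)/4 = -13/4*(-328) = 1066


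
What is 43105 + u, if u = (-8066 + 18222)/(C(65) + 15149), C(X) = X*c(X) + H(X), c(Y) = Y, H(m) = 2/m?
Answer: 13570825975/314828 ≈ 43106.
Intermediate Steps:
C(X) = X² + 2/X (C(X) = X*X + 2/X = X² + 2/X)
u = 165035/314828 (u = (-8066 + 18222)/((2 + 65³)/65 + 15149) = 10156/((2 + 274625)/65 + 15149) = 10156/((1/65)*274627 + 15149) = 10156/(274627/65 + 15149) = 10156/(1259312/65) = 10156*(65/1259312) = 165035/314828 ≈ 0.52421)
43105 + u = 43105 + 165035/314828 = 13570825975/314828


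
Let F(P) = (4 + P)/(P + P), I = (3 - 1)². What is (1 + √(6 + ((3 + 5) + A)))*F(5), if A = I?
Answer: 9/10 + 27*√2/10 ≈ 4.7184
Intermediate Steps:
I = 4 (I = 2² = 4)
F(P) = (4 + P)/(2*P) (F(P) = (4 + P)/((2*P)) = (4 + P)*(1/(2*P)) = (4 + P)/(2*P))
A = 4
(1 + √(6 + ((3 + 5) + A)))*F(5) = (1 + √(6 + ((3 + 5) + 4)))*((½)*(4 + 5)/5) = (1 + √(6 + (8 + 4)))*((½)*(⅕)*9) = (1 + √(6 + 12))*(9/10) = (1 + √18)*(9/10) = (1 + 3*√2)*(9/10) = 9/10 + 27*√2/10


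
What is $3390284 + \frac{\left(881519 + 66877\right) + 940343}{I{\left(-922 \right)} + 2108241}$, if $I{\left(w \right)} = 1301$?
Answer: $\frac{7151948378667}{2109542} \approx 3.3903 \cdot 10^{6}$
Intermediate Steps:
$3390284 + \frac{\left(881519 + 66877\right) + 940343}{I{\left(-922 \right)} + 2108241} = 3390284 + \frac{\left(881519 + 66877\right) + 940343}{1301 + 2108241} = 3390284 + \frac{948396 + 940343}{2109542} = 3390284 + 1888739 \cdot \frac{1}{2109542} = 3390284 + \frac{1888739}{2109542} = \frac{7151948378667}{2109542}$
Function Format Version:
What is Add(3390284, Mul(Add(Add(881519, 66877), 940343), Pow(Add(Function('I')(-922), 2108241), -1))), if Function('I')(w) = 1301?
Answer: Rational(7151948378667, 2109542) ≈ 3.3903e+6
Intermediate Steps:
Add(3390284, Mul(Add(Add(881519, 66877), 940343), Pow(Add(Function('I')(-922), 2108241), -1))) = Add(3390284, Mul(Add(Add(881519, 66877), 940343), Pow(Add(1301, 2108241), -1))) = Add(3390284, Mul(Add(948396, 940343), Pow(2109542, -1))) = Add(3390284, Mul(1888739, Rational(1, 2109542))) = Add(3390284, Rational(1888739, 2109542)) = Rational(7151948378667, 2109542)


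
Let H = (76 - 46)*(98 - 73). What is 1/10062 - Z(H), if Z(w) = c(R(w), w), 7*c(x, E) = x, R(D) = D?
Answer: -7546493/70434 ≈ -107.14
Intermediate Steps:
H = 750 (H = 30*25 = 750)
c(x, E) = x/7
Z(w) = w/7
1/10062 - Z(H) = 1/10062 - 750/7 = -7546493/70434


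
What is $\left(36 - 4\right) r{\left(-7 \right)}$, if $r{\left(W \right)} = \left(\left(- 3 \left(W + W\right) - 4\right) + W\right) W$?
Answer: $-6944$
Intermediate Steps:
$r{\left(W \right)} = W \left(-4 - 5 W\right)$ ($r{\left(W \right)} = \left(\left(- 3 \cdot 2 W - 4\right) + W\right) W = \left(\left(- 6 W - 4\right) + W\right) W = \left(\left(-4 - 6 W\right) + W\right) W = \left(-4 - 5 W\right) W = W \left(-4 - 5 W\right)$)
$\left(36 - 4\right) r{\left(-7 \right)} = \left(36 - 4\right) \left(\left(-1\right) \left(-7\right) \left(4 + 5 \left(-7\right)\right)\right) = 32 \left(\left(-1\right) \left(-7\right) \left(4 - 35\right)\right) = 32 \left(\left(-1\right) \left(-7\right) \left(-31\right)\right) = 32 \left(-217\right) = -6944$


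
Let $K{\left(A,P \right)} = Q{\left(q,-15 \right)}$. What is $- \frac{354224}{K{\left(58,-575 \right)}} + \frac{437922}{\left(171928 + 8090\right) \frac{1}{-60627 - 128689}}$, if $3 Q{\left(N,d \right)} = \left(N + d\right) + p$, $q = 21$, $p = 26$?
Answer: $- \frac{9875974345}{20002} \approx -4.9375 \cdot 10^{5}$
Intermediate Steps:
$Q{\left(N,d \right)} = \frac{26}{3} + \frac{N}{3} + \frac{d}{3}$ ($Q{\left(N,d \right)} = \frac{\left(N + d\right) + 26}{3} = \frac{26 + N + d}{3} = \frac{26}{3} + \frac{N}{3} + \frac{d}{3}$)
$K{\left(A,P \right)} = \frac{32}{3}$ ($K{\left(A,P \right)} = \frac{26}{3} + \frac{1}{3} \cdot 21 + \frac{1}{3} \left(-15\right) = \frac{26}{3} + 7 - 5 = \frac{32}{3}$)
$- \frac{354224}{K{\left(58,-575 \right)}} + \frac{437922}{\left(171928 + 8090\right) \frac{1}{-60627 - 128689}} = - \frac{354224}{\frac{32}{3}} + \frac{437922}{\left(171928 + 8090\right) \frac{1}{-60627 - 128689}} = \left(-354224\right) \frac{3}{32} + \frac{437922}{180018 \frac{1}{-189316}} = - \frac{66417}{2} + \frac{437922}{180018 \left(- \frac{1}{189316}\right)} = - \frac{66417}{2} + \frac{437922}{- \frac{90009}{94658}} = - \frac{66417}{2} + 437922 \left(- \frac{94658}{90009}\right) = - \frac{66417}{2} - \frac{4605868964}{10001} = - \frac{9875974345}{20002}$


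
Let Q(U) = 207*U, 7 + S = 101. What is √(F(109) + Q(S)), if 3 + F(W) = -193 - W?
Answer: √19153 ≈ 138.39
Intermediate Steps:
S = 94 (S = -7 + 101 = 94)
F(W) = -196 - W (F(W) = -3 + (-193 - W) = -196 - W)
√(F(109) + Q(S)) = √((-196 - 1*109) + 207*94) = √((-196 - 109) + 19458) = √(-305 + 19458) = √19153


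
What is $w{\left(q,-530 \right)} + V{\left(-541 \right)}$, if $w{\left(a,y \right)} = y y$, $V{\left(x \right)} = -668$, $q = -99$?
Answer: $280232$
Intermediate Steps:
$w{\left(a,y \right)} = y^{2}$
$w{\left(q,-530 \right)} + V{\left(-541 \right)} = \left(-530\right)^{2} - 668 = 280900 - 668 = 280232$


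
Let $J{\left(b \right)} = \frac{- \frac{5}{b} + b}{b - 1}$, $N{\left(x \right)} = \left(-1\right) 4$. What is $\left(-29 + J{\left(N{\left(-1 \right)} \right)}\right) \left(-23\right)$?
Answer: $\frac{13087}{20} \approx 654.35$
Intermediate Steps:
$N{\left(x \right)} = -4$
$J{\left(b \right)} = \frac{b - \frac{5}{b}}{-1 + b}$
$\left(-29 + J{\left(N{\left(-1 \right)} \right)}\right) \left(-23\right) = \left(-29 + \frac{-5 + \left(-4\right)^{2}}{\left(-4\right) \left(-1 - 4\right)}\right) \left(-23\right) = \left(-29 - \frac{-5 + 16}{4 \left(-5\right)}\right) \left(-23\right) = \left(-29 - \left(- \frac{1}{20}\right) 11\right) \left(-23\right) = \left(-29 + \frac{11}{20}\right) \left(-23\right) = \left(- \frac{569}{20}\right) \left(-23\right) = \frac{13087}{20}$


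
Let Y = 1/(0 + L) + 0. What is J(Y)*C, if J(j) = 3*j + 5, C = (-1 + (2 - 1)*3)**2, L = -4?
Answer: 17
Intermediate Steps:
C = 4 (C = (-1 + 1*3)**2 = (-1 + 3)**2 = 2**2 = 4)
Y = -1/4 (Y = 1/(0 - 4) + 0 = 1/(-4) + 0 = -1/4 + 0 = -1/4 ≈ -0.25000)
J(j) = 5 + 3*j
J(Y)*C = (5 + 3*(-1/4))*4 = (5 - 3/4)*4 = (17/4)*4 = 17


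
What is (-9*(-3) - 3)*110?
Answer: 2640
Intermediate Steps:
(-9*(-3) - 3)*110 = (27 - 3)*110 = 24*110 = 2640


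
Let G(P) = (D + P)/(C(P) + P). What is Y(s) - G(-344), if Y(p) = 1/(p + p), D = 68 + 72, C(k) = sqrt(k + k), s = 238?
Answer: (sqrt(43) - 24190*I)/(476*(sqrt(43) + 86*I)) ≈ -0.58749 - 0.044956*I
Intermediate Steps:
C(k) = sqrt(2)*sqrt(k) (C(k) = sqrt(2*k) = sqrt(2)*sqrt(k))
D = 140
Y(p) = 1/(2*p)
G(P) = (140 + P)/(P + sqrt(2)*sqrt(P)) (G(P) = (140 + P)/(sqrt(2)*sqrt(P) + P) = (140 + P)/(P + sqrt(2)*sqrt(P)))
Y(s) - G(-344) = (1/2)/238 - (140 - 344)/(-344 + sqrt(2)*sqrt(-344)) = (1/2)*(1/238) - (-204)/(-344 + sqrt(2)*(2*I*sqrt(86))) = 1/476 - (-204)/(-344 + 4*I*sqrt(43)) = 1/476 + 204/(-344 + 4*I*sqrt(43))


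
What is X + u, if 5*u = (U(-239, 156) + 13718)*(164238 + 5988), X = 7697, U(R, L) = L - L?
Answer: 2335198753/5 ≈ 4.6704e+8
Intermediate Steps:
U(R, L) = 0
u = 2335160268/5 (u = ((0 + 13718)*(164238 + 5988))/5 = (13718*170226)/5 = (⅕)*2335160268 = 2335160268/5 ≈ 4.6703e+8)
X + u = 7697 + 2335160268/5 = 2335198753/5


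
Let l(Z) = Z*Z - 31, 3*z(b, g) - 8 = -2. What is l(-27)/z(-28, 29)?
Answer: 349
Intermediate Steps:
z(b, g) = 2 (z(b, g) = 8/3 + (⅓)*(-2) = 8/3 - ⅔ = 2)
l(Z) = -31 + Z² (l(Z) = Z² - 31 = -31 + Z²)
l(-27)/z(-28, 29) = (-31 + (-27)²)/2 = (-31 + 729)*(½) = 698*(½) = 349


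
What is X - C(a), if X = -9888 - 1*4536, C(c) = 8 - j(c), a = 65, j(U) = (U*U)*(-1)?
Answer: -18657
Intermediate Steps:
j(U) = -U² (j(U) = U²*(-1) = -U²)
C(c) = 8 + c² (C(c) = 8 - (-1)*c² = 8 + c²)
X = -14424 (X = -9888 - 4536 = -14424)
X - C(a) = -14424 - (8 + 65²) = -14424 - (8 + 4225) = -14424 - 1*4233 = -14424 - 4233 = -18657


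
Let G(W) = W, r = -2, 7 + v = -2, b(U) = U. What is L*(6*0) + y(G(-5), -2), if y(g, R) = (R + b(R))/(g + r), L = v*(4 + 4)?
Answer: 4/7 ≈ 0.57143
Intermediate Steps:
v = -9 (v = -7 - 2 = -9)
L = -72 (L = -9*(4 + 4) = -9*8 = -72)
y(g, R) = 2*R/(-2 + g) (y(g, R) = (R + R)/(g - 2) = (2*R)/(-2 + g) = 2*R/(-2 + g))
L*(6*0) + y(G(-5), -2) = -432*0 + 2*(-2)/(-2 - 5) = -72*0 + 2*(-2)/(-7) = 0 + 2*(-2)*(-⅐) = 0 + 4/7 = 4/7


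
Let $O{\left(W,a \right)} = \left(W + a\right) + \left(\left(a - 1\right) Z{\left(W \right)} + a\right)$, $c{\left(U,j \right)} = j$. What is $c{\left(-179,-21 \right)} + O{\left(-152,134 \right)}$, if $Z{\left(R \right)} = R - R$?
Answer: $95$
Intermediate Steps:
$Z{\left(R \right)} = 0$
$O{\left(W,a \right)} = W + 2 a$ ($O{\left(W,a \right)} = \left(W + a\right) + \left(\left(a - 1\right) 0 + a\right) = \left(W + a\right) + \left(\left(-1 + a\right) 0 + a\right) = \left(W + a\right) + \left(0 + a\right) = \left(W + a\right) + a = W + 2 a$)
$c{\left(-179,-21 \right)} + O{\left(-152,134 \right)} = -21 + \left(-152 + 2 \cdot 134\right) = -21 + \left(-152 + 268\right) = -21 + 116 = 95$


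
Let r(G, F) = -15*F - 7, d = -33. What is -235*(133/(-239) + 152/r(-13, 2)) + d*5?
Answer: 8234420/8843 ≈ 931.18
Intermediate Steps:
r(G, F) = -7 - 15*F
-235*(133/(-239) + 152/r(-13, 2)) + d*5 = -235*(133/(-239) + 152/(-7 - 15*2)) - 33*5 = -235*(133*(-1/239) + 152/(-7 - 30)) - 165 = -235*(-133/239 + 152/(-37)) - 165 = -235*(-133/239 + 152*(-1/37)) - 165 = -235*(-133/239 - 152/37) - 165 = -235*(-41249/8843) - 165 = 9693515/8843 - 165 = 8234420/8843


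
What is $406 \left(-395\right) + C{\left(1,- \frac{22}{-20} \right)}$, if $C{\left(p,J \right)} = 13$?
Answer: $-160357$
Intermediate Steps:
$406 \left(-395\right) + C{\left(1,- \frac{22}{-20} \right)} = 406 \left(-395\right) + 13 = -160370 + 13 = -160357$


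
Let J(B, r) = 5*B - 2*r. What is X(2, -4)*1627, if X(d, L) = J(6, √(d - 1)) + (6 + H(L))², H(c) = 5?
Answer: 242423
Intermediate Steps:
J(B, r) = -2*r + 5*B
X(d, L) = 151 - 2*√(-1 + d) (X(d, L) = (-2*√(d - 1) + 5*6) + (6 + 5)² = (-2*√(-1 + d) + 30) + 11² = (30 - 2*√(-1 + d)) + 121 = 151 - 2*√(-1 + d))
X(2, -4)*1627 = (151 - 2*√(-1 + 2))*1627 = (151 - 2*√1)*1627 = (151 - 2*1)*1627 = (151 - 2)*1627 = 149*1627 = 242423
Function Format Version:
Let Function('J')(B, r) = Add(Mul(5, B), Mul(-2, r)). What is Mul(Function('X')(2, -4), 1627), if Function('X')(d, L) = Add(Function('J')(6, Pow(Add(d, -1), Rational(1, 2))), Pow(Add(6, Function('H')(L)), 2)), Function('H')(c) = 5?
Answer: 242423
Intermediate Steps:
Function('J')(B, r) = Add(Mul(-2, r), Mul(5, B))
Function('X')(d, L) = Add(151, Mul(-2, Pow(Add(-1, d), Rational(1, 2)))) (Function('X')(d, L) = Add(Add(Mul(-2, Pow(Add(d, -1), Rational(1, 2))), Mul(5, 6)), Pow(Add(6, 5), 2)) = Add(Add(Mul(-2, Pow(Add(-1, d), Rational(1, 2))), 30), Pow(11, 2)) = Add(Add(30, Mul(-2, Pow(Add(-1, d), Rational(1, 2)))), 121) = Add(151, Mul(-2, Pow(Add(-1, d), Rational(1, 2)))))
Mul(Function('X')(2, -4), 1627) = Mul(Add(151, Mul(-2, Pow(Add(-1, 2), Rational(1, 2)))), 1627) = Mul(Add(151, Mul(-2, Pow(1, Rational(1, 2)))), 1627) = Mul(Add(151, Mul(-2, 1)), 1627) = Mul(Add(151, -2), 1627) = Mul(149, 1627) = 242423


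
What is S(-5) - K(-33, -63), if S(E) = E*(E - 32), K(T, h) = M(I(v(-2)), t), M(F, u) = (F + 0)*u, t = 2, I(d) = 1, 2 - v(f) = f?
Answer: 183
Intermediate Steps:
v(f) = 2 - f
M(F, u) = F*u
K(T, h) = 2 (K(T, h) = 1*2 = 2)
S(E) = E*(-32 + E)
S(-5) - K(-33, -63) = -5*(-32 - 5) - 1*2 = -5*(-37) - 2 = 185 - 2 = 183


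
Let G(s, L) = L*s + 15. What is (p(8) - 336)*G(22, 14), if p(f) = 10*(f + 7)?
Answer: -60078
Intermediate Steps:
G(s, L) = 15 + L*s
p(f) = 70 + 10*f (p(f) = 10*(7 + f) = 70 + 10*f)
(p(8) - 336)*G(22, 14) = ((70 + 10*8) - 336)*(15 + 14*22) = ((70 + 80) - 336)*(15 + 308) = (150 - 336)*323 = -186*323 = -60078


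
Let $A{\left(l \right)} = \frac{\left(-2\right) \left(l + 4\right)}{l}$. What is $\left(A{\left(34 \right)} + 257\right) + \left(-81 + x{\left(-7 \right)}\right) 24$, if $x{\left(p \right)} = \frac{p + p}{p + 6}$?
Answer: $- \frac{23005}{17} \approx -1353.2$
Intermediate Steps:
$x{\left(p \right)} = \frac{2 p}{6 + p}$
$A{\left(l \right)} = \frac{-8 - 2 l}{l}$ ($A{\left(l \right)} = \frac{\left(-2\right) \left(4 + l\right)}{l} = \frac{-8 - 2 l}{l}$)
$\left(A{\left(34 \right)} + 257\right) + \left(-81 + x{\left(-7 \right)}\right) 24 = \left(\left(-2 - \frac{8}{34}\right) + 257\right) + \left(-81 + 2 \left(-7\right) \frac{1}{6 - 7}\right) 24 = \left(\left(-2 - \frac{4}{17}\right) + 257\right) + \left(-81 + 2 \left(-7\right) \frac{1}{-1}\right) 24 = \left(\left(-2 - \frac{4}{17}\right) + 257\right) + \left(-81 + 2 \left(-7\right) \left(-1\right)\right) 24 = \left(- \frac{38}{17} + 257\right) + \left(-81 + 14\right) 24 = \frac{4331}{17} - 1608 = - \frac{23005}{17}$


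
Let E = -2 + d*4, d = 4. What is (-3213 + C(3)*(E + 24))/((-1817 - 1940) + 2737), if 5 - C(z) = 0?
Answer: 3023/1020 ≈ 2.9637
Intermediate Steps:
E = 14 (E = -2 + 4*4 = -2 + 16 = 14)
C(z) = 5 (C(z) = 5 - 1*0 = 5 + 0 = 5)
(-3213 + C(3)*(E + 24))/((-1817 - 1940) + 2737) = (-3213 + 5*(14 + 24))/((-1817 - 1940) + 2737) = (-3213 + 5*38)/(-3757 + 2737) = (-3213 + 190)/(-1020) = -3023*(-1/1020) = 3023/1020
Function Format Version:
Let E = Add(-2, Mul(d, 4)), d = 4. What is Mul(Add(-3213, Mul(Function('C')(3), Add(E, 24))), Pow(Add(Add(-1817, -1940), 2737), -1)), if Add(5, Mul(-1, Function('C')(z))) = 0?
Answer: Rational(3023, 1020) ≈ 2.9637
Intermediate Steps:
E = 14 (E = Add(-2, Mul(4, 4)) = Add(-2, 16) = 14)
Function('C')(z) = 5 (Function('C')(z) = Add(5, Mul(-1, 0)) = Add(5, 0) = 5)
Mul(Add(-3213, Mul(Function('C')(3), Add(E, 24))), Pow(Add(Add(-1817, -1940), 2737), -1)) = Mul(Add(-3213, Mul(5, Add(14, 24))), Pow(Add(Add(-1817, -1940), 2737), -1)) = Mul(Add(-3213, Mul(5, 38)), Pow(Add(-3757, 2737), -1)) = Mul(Add(-3213, 190), Pow(-1020, -1)) = Mul(-3023, Rational(-1, 1020)) = Rational(3023, 1020)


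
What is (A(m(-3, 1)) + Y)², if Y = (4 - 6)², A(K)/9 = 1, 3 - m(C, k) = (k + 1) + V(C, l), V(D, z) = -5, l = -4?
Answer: 169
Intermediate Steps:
m(C, k) = 7 - k (m(C, k) = 3 - ((k + 1) - 5) = 3 - ((1 + k) - 5) = 3 - (-4 + k) = 3 + (4 - k) = 7 - k)
A(K) = 9 (A(K) = 9*1 = 9)
Y = 4 (Y = (-2)² = 4)
(A(m(-3, 1)) + Y)² = (9 + 4)² = 13² = 169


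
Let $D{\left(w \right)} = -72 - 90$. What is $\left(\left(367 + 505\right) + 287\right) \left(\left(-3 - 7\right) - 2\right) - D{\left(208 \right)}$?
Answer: $-13746$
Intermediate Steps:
$D{\left(w \right)} = -162$ ($D{\left(w \right)} = -72 - 90 = -162$)
$\left(\left(367 + 505\right) + 287\right) \left(\left(-3 - 7\right) - 2\right) - D{\left(208 \right)} = \left(\left(367 + 505\right) + 287\right) \left(\left(-3 - 7\right) - 2\right) - -162 = \left(872 + 287\right) \left(-10 - 2\right) + 162 = 1159 \left(-12\right) + 162 = -13908 + 162 = -13746$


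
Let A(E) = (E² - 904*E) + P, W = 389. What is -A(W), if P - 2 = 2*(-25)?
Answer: 200383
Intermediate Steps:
P = -48 (P = 2 + 2*(-25) = 2 - 50 = -48)
A(E) = -48 + E² - 904*E (A(E) = (E² - 904*E) - 48 = -48 + E² - 904*E)
-A(W) = -(-48 + 389² - 904*389) = -(-48 + 151321 - 351656) = -1*(-200383) = 200383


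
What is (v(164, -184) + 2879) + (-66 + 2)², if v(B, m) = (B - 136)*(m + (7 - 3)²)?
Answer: 2271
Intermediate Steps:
v(B, m) = (-136 + B)*(16 + m) (v(B, m) = (-136 + B)*(m + 4²) = (-136 + B)*(m + 16) = (-136 + B)*(16 + m))
(v(164, -184) + 2879) + (-66 + 2)² = ((-2176 - 136*(-184) + 16*164 + 164*(-184)) + 2879) + (-66 + 2)² = ((-2176 + 25024 + 2624 - 30176) + 2879) + (-64)² = (-4704 + 2879) + 4096 = -1825 + 4096 = 2271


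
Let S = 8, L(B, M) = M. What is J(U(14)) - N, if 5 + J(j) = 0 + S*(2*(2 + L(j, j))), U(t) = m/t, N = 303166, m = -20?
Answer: -2122133/7 ≈ -3.0316e+5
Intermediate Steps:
U(t) = -20/t
J(j) = 27 + 16*j (J(j) = -5 + (0 + 8*(2*(2 + j))) = -5 + (0 + 8*(4 + 2*j)) = -5 + (0 + (32 + 16*j)) = -5 + (32 + 16*j) = 27 + 16*j)
J(U(14)) - N = (27 + 16*(-20/14)) - 1*303166 = (27 + 16*(-20*1/14)) - 303166 = (27 + 16*(-10/7)) - 303166 = (27 - 160/7) - 303166 = 29/7 - 303166 = -2122133/7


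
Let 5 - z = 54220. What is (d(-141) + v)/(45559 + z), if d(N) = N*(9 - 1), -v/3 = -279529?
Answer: -837459/8656 ≈ -96.749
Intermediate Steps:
v = 838587 (v = -3*(-279529) = 838587)
d(N) = 8*N (d(N) = N*8 = 8*N)
z = -54215 (z = 5 - 1*54220 = 5 - 54220 = -54215)
(d(-141) + v)/(45559 + z) = (8*(-141) + 838587)/(45559 - 54215) = (-1128 + 838587)/(-8656) = 837459*(-1/8656) = -837459/8656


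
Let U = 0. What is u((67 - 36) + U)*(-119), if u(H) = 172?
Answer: -20468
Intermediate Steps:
u((67 - 36) + U)*(-119) = 172*(-119) = -20468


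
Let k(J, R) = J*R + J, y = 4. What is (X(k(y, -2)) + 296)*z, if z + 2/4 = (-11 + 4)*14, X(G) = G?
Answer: -28762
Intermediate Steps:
k(J, R) = J + J*R
z = -197/2 (z = -½ + (-11 + 4)*14 = -½ - 7*14 = -½ - 98 = -197/2 ≈ -98.500)
(X(k(y, -2)) + 296)*z = (4*(1 - 2) + 296)*(-197/2) = (4*(-1) + 296)*(-197/2) = (-4 + 296)*(-197/2) = 292*(-197/2) = -28762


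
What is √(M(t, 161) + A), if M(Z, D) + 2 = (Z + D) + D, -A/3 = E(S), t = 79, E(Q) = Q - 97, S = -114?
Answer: 2*√258 ≈ 32.125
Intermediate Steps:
E(Q) = -97 + Q
A = 633 (A = -3*(-97 - 114) = -3*(-211) = 633)
M(Z, D) = -2 + Z + 2*D (M(Z, D) = -2 + ((Z + D) + D) = -2 + ((D + Z) + D) = -2 + (Z + 2*D) = -2 + Z + 2*D)
√(M(t, 161) + A) = √((-2 + 79 + 2*161) + 633) = √((-2 + 79 + 322) + 633) = √(399 + 633) = √1032 = 2*√258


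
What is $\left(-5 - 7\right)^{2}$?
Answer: $144$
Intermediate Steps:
$\left(-5 - 7\right)^{2} = \left(-12\right)^{2} = 144$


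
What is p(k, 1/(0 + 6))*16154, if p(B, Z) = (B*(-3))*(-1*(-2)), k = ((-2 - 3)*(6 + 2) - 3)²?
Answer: -179212476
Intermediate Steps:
k = 1849 (k = (-5*8 - 3)² = (-40 - 3)² = (-43)² = 1849)
p(B, Z) = -6*B (p(B, Z) = -3*B*2 = -6*B)
p(k, 1/(0 + 6))*16154 = -6*1849*16154 = -11094*16154 = -179212476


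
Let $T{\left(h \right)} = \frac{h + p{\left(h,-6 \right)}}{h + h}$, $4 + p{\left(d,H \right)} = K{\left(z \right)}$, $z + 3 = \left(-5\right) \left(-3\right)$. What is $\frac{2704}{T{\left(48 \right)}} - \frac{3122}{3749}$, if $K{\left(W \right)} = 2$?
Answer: $\frac{21152974}{3749} \approx 5642.3$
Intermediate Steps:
$z = 12$ ($z = -3 - -15 = -3 + 15 = 12$)
$p{\left(d,H \right)} = -2$ ($p{\left(d,H \right)} = -4 + 2 = -2$)
$T{\left(h \right)} = \frac{-2 + h}{2 h}$ ($T{\left(h \right)} = \frac{h - 2}{h + h} = \frac{-2 + h}{2 h}$)
$\frac{2704}{T{\left(48 \right)}} - \frac{3122}{3749} = \frac{2704}{\frac{1}{2} \cdot \frac{1}{48} \left(-2 + 48\right)} - \frac{3122}{3749} = \frac{2704}{\frac{1}{2} \cdot \frac{1}{48} \cdot 46} - \frac{3122}{3749} = \frac{2704}{\frac{23}{48}} - \frac{3122}{3749} = 2704 \cdot \frac{48}{23} - \frac{3122}{3749} = \frac{129792}{23} - \frac{3122}{3749} = \frac{21152974}{3749}$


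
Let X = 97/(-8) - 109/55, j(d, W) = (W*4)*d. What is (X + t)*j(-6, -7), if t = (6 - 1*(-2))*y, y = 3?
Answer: 91413/55 ≈ 1662.1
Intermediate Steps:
j(d, W) = 4*W*d (j(d, W) = (4*W)*d = 4*W*d)
X = -6207/440 (X = 97*(-⅛) - 109*1/55 = -97/8 - 109/55 = -6207/440 ≈ -14.107)
t = 24 (t = (6 - 1*(-2))*3 = (6 + 2)*3 = 8*3 = 24)
(X + t)*j(-6, -7) = (-6207/440 + 24)*(4*(-7)*(-6)) = (4353/440)*168 = 91413/55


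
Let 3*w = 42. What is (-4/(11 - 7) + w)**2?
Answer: 169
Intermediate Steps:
w = 14 (w = (1/3)*42 = 14)
(-4/(11 - 7) + w)**2 = (-4/(11 - 7) + 14)**2 = (-4/4 + 14)**2 = ((1/4)*(-4) + 14)**2 = (-1 + 14)**2 = 13**2 = 169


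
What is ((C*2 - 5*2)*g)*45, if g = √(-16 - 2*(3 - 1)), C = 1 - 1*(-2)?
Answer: -360*I*√5 ≈ -804.98*I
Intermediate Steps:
C = 3 (C = 1 + 2 = 3)
g = 2*I*√5 (g = √(-16 - 2*2) = √(-16 - 4) = √(-20) = 2*I*√5 ≈ 4.4721*I)
((C*2 - 5*2)*g)*45 = ((3*2 - 5*2)*(2*I*√5))*45 = ((6 - 10)*(2*I*√5))*45 = -8*I*√5*45 = -360*I*√5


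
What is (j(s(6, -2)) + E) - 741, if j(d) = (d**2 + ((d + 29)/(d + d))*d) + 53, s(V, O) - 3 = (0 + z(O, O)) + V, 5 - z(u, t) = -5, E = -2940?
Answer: -3243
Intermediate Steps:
z(u, t) = 10 (z(u, t) = 5 - 1*(-5) = 5 + 5 = 10)
s(V, O) = 13 + V (s(V, O) = 3 + ((0 + 10) + V) = 3 + (10 + V) = 13 + V)
j(d) = 135/2 + d**2 + d/2 (j(d) = (d**2 + ((29 + d)/((2*d)))*d) + 53 = (d**2 + ((29 + d)*(1/(2*d)))*d) + 53 = (d**2 + ((29 + d)/(2*d))*d) + 53 = (d**2 + (29/2 + d/2)) + 53 = (29/2 + d**2 + d/2) + 53 = 135/2 + d**2 + d/2)
(j(s(6, -2)) + E) - 741 = ((135/2 + (13 + 6)**2 + (13 + 6)/2) - 2940) - 741 = ((135/2 + 19**2 + (1/2)*19) - 2940) - 741 = ((135/2 + 361 + 19/2) - 2940) - 741 = (438 - 2940) - 741 = -2502 - 741 = -3243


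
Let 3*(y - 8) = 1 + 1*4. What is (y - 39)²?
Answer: 7744/9 ≈ 860.44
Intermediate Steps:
y = 29/3 (y = 8 + (1 + 1*4)/3 = 8 + (1 + 4)/3 = 8 + (⅓)*5 = 8 + 5/3 = 29/3 ≈ 9.6667)
(y - 39)² = (29/3 - 39)² = (-88/3)² = 7744/9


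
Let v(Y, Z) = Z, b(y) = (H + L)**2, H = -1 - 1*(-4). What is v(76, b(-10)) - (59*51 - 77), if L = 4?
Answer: -2883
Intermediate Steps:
H = 3 (H = -1 + 4 = 3)
b(y) = 49 (b(y) = (3 + 4)**2 = 7**2 = 49)
v(76, b(-10)) - (59*51 - 77) = 49 - (59*51 - 77) = 49 - (3009 - 77) = 49 - 1*2932 = 49 - 2932 = -2883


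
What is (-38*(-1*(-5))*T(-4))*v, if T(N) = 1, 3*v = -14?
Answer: 2660/3 ≈ 886.67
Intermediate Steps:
v = -14/3 (v = (1/3)*(-14) = -14/3 ≈ -4.6667)
(-38*(-1*(-5))*T(-4))*v = -38*(-1*(-5))*(-14/3) = -190*(-14/3) = 2660/3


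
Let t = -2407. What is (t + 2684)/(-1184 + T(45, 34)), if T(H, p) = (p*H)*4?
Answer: 277/4936 ≈ 0.056118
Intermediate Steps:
T(H, p) = 4*H*p (T(H, p) = (H*p)*4 = 4*H*p)
(t + 2684)/(-1184 + T(45, 34)) = (-2407 + 2684)/(-1184 + 4*45*34) = 277/(-1184 + 6120) = 277/4936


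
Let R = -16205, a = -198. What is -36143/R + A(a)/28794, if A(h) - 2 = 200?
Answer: 521987476/233303385 ≈ 2.2374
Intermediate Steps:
A(h) = 202 (A(h) = 2 + 200 = 202)
-36143/R + A(a)/28794 = -36143/(-16205) + 202/28794 = -36143*(-1/16205) + 202*(1/28794) = 36143/16205 + 101/14397 = 521987476/233303385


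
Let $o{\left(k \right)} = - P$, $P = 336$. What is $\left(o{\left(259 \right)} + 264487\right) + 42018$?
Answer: $306169$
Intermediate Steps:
$o{\left(k \right)} = -336$ ($o{\left(k \right)} = \left(-1\right) 336 = -336$)
$\left(o{\left(259 \right)} + 264487\right) + 42018 = \left(-336 + 264487\right) + 42018 = 264151 + 42018 = 306169$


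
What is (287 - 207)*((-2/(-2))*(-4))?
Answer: -320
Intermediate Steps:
(287 - 207)*((-2/(-2))*(-4)) = 80*(-1/2*(-2)*(-4)) = 80*(1*(-4)) = 80*(-4) = -320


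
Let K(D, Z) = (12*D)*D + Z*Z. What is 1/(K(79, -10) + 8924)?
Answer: 1/83916 ≈ 1.1917e-5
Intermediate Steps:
K(D, Z) = Z² + 12*D² (K(D, Z) = 12*D² + Z² = Z² + 12*D²)
1/(K(79, -10) + 8924) = 1/(((-10)² + 12*79²) + 8924) = 1/((100 + 12*6241) + 8924) = 1/((100 + 74892) + 8924) = 1/(74992 + 8924) = 1/83916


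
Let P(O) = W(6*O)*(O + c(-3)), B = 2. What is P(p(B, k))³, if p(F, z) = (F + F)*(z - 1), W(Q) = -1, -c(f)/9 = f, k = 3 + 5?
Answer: -166375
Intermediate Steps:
k = 8
c(f) = -9*f
p(F, z) = 2*F*(-1 + z) (p(F, z) = (2*F)*(-1 + z) = 2*F*(-1 + z))
P(O) = -27 - O (P(O) = -(O - 9*(-3)) = -(O + 27) = -(27 + O) = -27 - O)
P(p(B, k))³ = (-27 - 2*2*(-1 + 8))³ = (-27 - 2*2*7)³ = (-27 - 1*28)³ = (-27 - 28)³ = (-55)³ = -166375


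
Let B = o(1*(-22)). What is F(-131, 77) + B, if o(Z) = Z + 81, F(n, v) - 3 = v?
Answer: 139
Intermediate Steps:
F(n, v) = 3 + v
o(Z) = 81 + Z
B = 59 (B = 81 + 1*(-22) = 81 - 22 = 59)
F(-131, 77) + B = (3 + 77) + 59 = 80 + 59 = 139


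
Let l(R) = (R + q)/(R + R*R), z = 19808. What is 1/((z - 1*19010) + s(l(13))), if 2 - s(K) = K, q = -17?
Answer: 91/72802 ≈ 0.0012500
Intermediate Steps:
l(R) = (-17 + R)/(R + R**2) (l(R) = (R - 17)/(R + R*R) = (-17 + R)/(R + R**2))
s(K) = 2 - K
1/((z - 1*19010) + s(l(13))) = 1/((19808 - 1*19010) + (2 - (-17 + 13)/(13*(1 + 13)))) = 1/((19808 - 19010) + (2 - (-4)/(13*14))) = 1/(798 + (2 - (-4)/(13*14))) = 1/(798 + (2 - 1*(-2/91))) = 1/(798 + (2 + 2/91)) = 1/(798 + 184/91) = 1/(72802/91) = 91/72802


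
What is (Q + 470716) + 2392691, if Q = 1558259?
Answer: 4421666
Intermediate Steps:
(Q + 470716) + 2392691 = (1558259 + 470716) + 2392691 = 2028975 + 2392691 = 4421666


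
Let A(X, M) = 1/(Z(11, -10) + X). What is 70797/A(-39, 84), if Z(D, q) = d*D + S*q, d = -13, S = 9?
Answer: -19256784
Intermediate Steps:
Z(D, q) = -13*D + 9*q
A(X, M) = 1/(-233 + X) (A(X, M) = 1/((-13*11 + 9*(-10)) + X) = 1/((-143 - 90) + X) = 1/(-233 + X))
70797/A(-39, 84) = 70797/(1/(-233 - 39)) = 70797/(1/(-272)) = 70797/(-1/272) = 70797*(-272) = -19256784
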